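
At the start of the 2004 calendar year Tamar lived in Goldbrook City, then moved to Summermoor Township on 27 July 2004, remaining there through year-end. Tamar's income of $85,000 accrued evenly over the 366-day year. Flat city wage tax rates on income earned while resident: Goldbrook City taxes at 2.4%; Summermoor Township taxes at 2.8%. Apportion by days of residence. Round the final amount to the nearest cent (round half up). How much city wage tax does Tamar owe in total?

Goldbrook City, 1 January – 26 July 2004: 208 days → $85,000 × 2.4% × 208/366 = $1,159.3443
Summermoor Township, 27 July – 31 December 2004: 158 days → $85,000 × 2.8% × 158/366 = $1,027.4317
Total = $2,186.7760

$2,186.78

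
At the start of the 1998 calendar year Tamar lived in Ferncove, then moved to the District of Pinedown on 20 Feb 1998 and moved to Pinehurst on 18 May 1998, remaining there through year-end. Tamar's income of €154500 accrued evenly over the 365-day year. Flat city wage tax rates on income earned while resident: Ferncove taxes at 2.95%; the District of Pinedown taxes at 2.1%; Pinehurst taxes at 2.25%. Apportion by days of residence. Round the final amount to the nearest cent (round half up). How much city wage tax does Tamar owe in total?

€3569.16

Ferncove, 1 Jan – 19 Feb 1998: 50 days → €154500 × 2.95% × 50/365 = €624.3493
The District of Pinedown, 20 Feb – 17 May 1998: 87 days → €154500 × 2.1% × 87/365 = €773.3466
Pinehurst, 18 May – 31 Dec 1998: 228 days → €154500 × 2.25% × 228/365 = €2171.4658
Total = €3569.1616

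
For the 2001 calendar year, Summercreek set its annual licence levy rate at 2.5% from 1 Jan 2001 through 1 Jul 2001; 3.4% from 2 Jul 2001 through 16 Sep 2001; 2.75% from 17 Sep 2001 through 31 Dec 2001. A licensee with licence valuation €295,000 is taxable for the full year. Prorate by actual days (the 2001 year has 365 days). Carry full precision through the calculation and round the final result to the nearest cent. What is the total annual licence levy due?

1 Jan – 1 Jul 2001: 182 days at 2.5% → €295,000 × 2.5% × 182/365 = €3,677.3973
2 Jul – 16 Sep 2001: 77 days at 3.4% → €295,000 × 3.4% × 77/365 = €2,115.9178
17 Sep – 31 Dec 2001: 106 days at 2.75% → €295,000 × 2.75% × 106/365 = €2,355.9589
Total = €8,149.2740

€8,149.27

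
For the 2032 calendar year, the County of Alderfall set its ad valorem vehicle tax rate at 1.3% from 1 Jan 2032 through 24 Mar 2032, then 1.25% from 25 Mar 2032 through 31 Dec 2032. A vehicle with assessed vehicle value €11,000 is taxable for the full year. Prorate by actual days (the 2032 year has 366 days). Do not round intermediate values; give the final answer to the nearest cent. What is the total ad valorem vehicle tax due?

1 Jan – 24 Mar 2032: 84 days at 1.3% → €11,000 × 1.3% × 84/366 = €32.8197
25 Mar – 31 Dec 2032: 282 days at 1.25% → €11,000 × 1.25% × 282/366 = €105.9426
Total = €138.7623

€138.76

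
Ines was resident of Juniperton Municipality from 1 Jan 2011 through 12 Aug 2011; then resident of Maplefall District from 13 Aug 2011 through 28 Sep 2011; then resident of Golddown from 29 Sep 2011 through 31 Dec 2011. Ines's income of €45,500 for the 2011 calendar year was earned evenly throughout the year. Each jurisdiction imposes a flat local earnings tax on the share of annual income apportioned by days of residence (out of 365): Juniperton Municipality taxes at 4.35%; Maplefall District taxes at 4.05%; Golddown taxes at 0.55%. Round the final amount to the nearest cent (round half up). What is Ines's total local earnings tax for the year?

€1,516.40

Juniperton Municipality, 1 Jan – 12 Aug 2011: 224 days → €45,500 × 4.35% × 224/365 = €1,214.6630
Maplefall District, 13 Aug – 28 Sep 2011: 47 days → €45,500 × 4.05% × 47/365 = €237.2856
Golddown, 29 Sep – 31 Dec 2011: 94 days → €45,500 × 0.55% × 94/365 = €64.4479
Total = €1,516.3966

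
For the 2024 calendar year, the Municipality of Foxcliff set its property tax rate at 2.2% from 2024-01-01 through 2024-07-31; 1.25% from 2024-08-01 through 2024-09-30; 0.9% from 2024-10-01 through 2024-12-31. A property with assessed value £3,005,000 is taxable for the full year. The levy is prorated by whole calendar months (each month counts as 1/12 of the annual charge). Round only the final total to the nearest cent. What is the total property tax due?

£51,585.83

2024-01-01 to 2024-07-31: 7 months at 2.2% → £3,005,000 × 2.2% × 7/12 = £38,564.1667
2024-08-01 to 2024-09-30: 2 months at 1.25% → £3,005,000 × 1.25% × 2/12 = £6,260.4167
2024-10-01 to 2024-12-31: 3 months at 0.9% → £3,005,000 × 0.9% × 3/12 = £6,761.2500
Total = £51,585.8333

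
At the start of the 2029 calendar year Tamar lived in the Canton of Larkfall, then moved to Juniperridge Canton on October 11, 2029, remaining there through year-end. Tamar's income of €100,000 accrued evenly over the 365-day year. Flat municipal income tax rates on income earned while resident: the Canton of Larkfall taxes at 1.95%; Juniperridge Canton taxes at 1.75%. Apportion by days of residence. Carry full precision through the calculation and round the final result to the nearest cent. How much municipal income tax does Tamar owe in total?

The Canton of Larkfall, January 1 – October 10, 2029: 283 days → €100,000 × 1.95% × 283/365 = €1,511.9178
Juniperridge Canton, October 11 – December 31, 2029: 82 days → €100,000 × 1.75% × 82/365 = €393.1507
Total = €1,905.0685

€1,905.07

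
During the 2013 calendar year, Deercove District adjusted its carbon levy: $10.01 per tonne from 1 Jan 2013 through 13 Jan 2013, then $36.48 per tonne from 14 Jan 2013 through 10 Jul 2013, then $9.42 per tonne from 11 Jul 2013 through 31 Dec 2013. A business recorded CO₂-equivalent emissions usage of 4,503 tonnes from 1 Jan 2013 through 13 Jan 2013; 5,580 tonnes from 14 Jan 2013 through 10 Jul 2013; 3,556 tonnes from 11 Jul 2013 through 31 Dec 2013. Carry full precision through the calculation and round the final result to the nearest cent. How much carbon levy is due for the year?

1 Jan – 13 Jan 2013: 4,503 tonnes at $10.01/tonne → $45,075.03
14 Jan – 10 Jul 2013: 5,580 tonnes at $36.48/tonne → $203,558.40
11 Jul – 31 Dec 2013: 3,556 tonnes at $9.42/tonne → $33,497.52

$282,130.95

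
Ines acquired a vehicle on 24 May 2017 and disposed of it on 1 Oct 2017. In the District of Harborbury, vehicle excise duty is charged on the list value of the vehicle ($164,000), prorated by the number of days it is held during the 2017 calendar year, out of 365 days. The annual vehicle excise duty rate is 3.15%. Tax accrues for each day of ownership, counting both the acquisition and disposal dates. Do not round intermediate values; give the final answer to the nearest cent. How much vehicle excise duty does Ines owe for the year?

$1,854.10

Days held (24 May – 1 Oct 2017): 131 out of 365
Tax = $164,000 × 3.15% × 131/365 = $1,854.0986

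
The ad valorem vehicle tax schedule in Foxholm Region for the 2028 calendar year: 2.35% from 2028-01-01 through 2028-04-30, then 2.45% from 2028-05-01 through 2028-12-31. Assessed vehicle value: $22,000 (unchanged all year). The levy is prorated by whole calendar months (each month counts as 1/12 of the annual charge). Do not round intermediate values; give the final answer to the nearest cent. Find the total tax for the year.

2028-01-01 to 2028-04-30: 4 months at 2.35% → $22,000 × 2.35% × 4/12 = $172.3333
2028-05-01 to 2028-12-31: 8 months at 2.45% → $22,000 × 2.45% × 8/12 = $359.3333
Total = $531.6667

$531.67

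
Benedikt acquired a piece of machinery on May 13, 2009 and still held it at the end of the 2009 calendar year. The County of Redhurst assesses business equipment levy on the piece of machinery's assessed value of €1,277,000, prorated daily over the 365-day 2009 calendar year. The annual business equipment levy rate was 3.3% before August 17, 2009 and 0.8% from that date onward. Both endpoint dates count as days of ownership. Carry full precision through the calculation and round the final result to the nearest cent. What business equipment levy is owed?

€14,918.16

May 13 – August 16, 2009: 96 days at 3.3% → €1,277,000 × 3.3% × 96/365 = €11,083.6603
August 17 – December 31, 2009: 137 days at 0.8% → €1,277,000 × 0.8% × 137/365 = €3,834.4986
Total = €14,918.1589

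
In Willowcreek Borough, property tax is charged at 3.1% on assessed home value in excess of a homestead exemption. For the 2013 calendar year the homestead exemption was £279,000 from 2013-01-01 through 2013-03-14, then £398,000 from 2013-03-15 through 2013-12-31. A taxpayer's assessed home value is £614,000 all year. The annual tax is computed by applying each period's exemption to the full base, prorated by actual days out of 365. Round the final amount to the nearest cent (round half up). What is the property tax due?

2013-01-01 to 2013-03-14: 73 days, exemption £279,000 → (£614,000 − £279,000) × 3.1% × 73/365 = £2,077.0000
2013-03-15 to 2013-12-31: 292 days, exemption £398,000 → (£614,000 − £398,000) × 3.1% × 292/365 = £5,356.8000
Total = £7,433.8000

£7,433.80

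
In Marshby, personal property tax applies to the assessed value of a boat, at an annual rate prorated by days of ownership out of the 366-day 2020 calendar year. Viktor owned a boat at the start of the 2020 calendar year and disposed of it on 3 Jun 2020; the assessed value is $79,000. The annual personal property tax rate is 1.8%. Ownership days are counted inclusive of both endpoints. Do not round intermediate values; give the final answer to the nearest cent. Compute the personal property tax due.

Days held (1 Jan – 3 Jun 2020): 155 out of 366
Tax = $79,000 × 1.8% × 155/366 = $602.2131

$602.21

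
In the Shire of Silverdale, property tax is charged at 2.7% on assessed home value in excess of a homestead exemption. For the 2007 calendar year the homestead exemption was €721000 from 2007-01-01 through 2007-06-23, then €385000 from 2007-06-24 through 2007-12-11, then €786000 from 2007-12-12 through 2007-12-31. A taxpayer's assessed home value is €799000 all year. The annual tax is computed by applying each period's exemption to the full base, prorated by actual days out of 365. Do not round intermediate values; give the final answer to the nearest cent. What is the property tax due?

2007-01-01 to 2007-06-23: 174 days, exemption €721000 → (€799000 − €721000) × 2.7% × 174/365 = €1003.9562
2007-06-24 to 2007-12-11: 171 days, exemption €385000 → (€799000 − €385000) × 2.7% × 171/365 = €5236.8164
2007-12-12 to 2007-12-31: 20 days, exemption €786000 → (€799000 − €786000) × 2.7% × 20/365 = €19.2329
Total = €6260.0055

€6260.01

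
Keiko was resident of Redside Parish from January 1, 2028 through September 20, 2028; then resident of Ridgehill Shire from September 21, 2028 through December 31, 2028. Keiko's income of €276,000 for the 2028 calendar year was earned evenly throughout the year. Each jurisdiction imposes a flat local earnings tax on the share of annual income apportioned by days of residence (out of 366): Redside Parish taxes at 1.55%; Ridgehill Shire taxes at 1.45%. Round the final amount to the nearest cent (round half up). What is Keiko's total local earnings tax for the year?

€4,201.08

Redside Parish, January 1 – September 20, 2028: 264 days → €276,000 × 1.55% × 264/366 = €3,085.7705
Ridgehill Shire, September 21 – December 31, 2028: 102 days → €276,000 × 1.45% × 102/366 = €1,115.3115
Total = €4,201.0820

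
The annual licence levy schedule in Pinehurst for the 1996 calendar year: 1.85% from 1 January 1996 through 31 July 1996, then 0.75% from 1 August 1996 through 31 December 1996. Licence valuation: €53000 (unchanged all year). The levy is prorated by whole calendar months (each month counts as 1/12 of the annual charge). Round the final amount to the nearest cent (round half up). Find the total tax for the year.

1 January – 31 July 1996: 7 months at 1.85% → €53000 × 1.85% × 7/12 = €571.9583
1 August – 31 December 1996: 5 months at 0.75% → €53000 × 0.75% × 5/12 = €165.6250
Total = €737.5833

€737.58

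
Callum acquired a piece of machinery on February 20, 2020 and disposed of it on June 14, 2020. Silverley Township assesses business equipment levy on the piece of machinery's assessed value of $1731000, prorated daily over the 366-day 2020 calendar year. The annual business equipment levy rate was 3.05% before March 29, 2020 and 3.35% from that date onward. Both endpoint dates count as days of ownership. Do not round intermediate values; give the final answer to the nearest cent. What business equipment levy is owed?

February 20 – March 28, 2020: 38 days at 3.05% → $1731000 × 3.05% × 38/366 = $5481.5000
March 29 – June 14, 2020: 78 days at 3.35% → $1731000 × 3.35% × 78/366 = $12358.2049
Total = $17839.7049

$17839.70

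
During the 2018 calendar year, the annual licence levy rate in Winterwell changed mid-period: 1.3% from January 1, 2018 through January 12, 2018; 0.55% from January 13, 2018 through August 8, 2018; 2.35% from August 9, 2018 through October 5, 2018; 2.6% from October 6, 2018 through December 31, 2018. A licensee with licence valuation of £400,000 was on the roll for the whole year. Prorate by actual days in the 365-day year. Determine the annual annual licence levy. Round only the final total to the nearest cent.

£5,397.26

January 1 – January 12, 2018: 12 days at 1.3% → £400,000 × 1.3% × 12/365 = £170.9589
January 13 – August 8, 2018: 208 days at 0.55% → £400,000 × 0.55% × 208/365 = £1,253.6986
August 9 – October 5, 2018: 58 days at 2.35% → £400,000 × 2.35% × 58/365 = £1,493.6986
October 6 – December 31, 2018: 87 days at 2.6% → £400,000 × 2.6% × 87/365 = £2,478.9041
Total = £5,397.2603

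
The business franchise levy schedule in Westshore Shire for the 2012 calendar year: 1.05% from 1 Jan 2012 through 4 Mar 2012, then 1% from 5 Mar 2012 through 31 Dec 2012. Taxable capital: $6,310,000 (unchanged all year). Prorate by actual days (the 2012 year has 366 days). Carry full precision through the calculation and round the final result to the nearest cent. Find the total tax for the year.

1 Jan – 4 Mar 2012: 64 days at 1.05% → $6,310,000 × 1.05% × 64/366 = $11,585.5738
5 Mar – 31 Dec 2012: 302 days at 1% → $6,310,000 × 1% × 302/366 = $52,066.1202
Total = $63,651.6940

$63,651.69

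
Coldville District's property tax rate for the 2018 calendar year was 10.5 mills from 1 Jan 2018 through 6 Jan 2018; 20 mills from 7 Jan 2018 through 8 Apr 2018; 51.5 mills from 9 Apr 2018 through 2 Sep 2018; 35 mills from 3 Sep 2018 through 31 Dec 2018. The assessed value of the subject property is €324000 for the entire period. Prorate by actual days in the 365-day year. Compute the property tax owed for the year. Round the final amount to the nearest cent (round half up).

1 Jan – 6 Jan 2018: 6 days at 10.5 mills → €324000 × 1.05% × 6/365 = €55.9233
7 Jan – 8 Apr 2018: 92 days at 20 mills → €324000 × 2% × 92/365 = €1633.3151
9 Apr – 2 Sep 2018: 147 days at 51.5 mills → €324000 × 5.15% × 147/365 = €6720.1151
3 Sep – 31 Dec 2018: 120 days at 35 mills → €324000 × 3.5% × 120/365 = €3728.2192
Total = €12137.5726

€12137.57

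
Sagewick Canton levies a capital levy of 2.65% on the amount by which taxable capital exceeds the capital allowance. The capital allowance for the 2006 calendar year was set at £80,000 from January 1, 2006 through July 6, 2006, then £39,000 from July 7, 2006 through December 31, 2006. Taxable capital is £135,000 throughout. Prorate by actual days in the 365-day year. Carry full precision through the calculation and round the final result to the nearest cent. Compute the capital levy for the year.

£1,987.35

January 1 – July 6, 2006: 187 days, exemption £80,000 → (£135,000 − £80,000) × 2.65% × 187/365 = £746.7192
July 7 – December 31, 2006: 178 days, exemption £39,000 → (£135,000 − £39,000) × 2.65% × 178/365 = £1,240.6356
Total = £1,987.3548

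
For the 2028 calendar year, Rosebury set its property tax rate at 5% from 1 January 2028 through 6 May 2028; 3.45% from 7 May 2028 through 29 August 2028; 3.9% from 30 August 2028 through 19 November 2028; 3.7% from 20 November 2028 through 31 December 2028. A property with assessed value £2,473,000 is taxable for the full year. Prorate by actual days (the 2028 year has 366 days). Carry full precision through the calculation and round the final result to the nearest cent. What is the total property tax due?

1 January – 6 May 2028: 127 days at 5% → £2,473,000 × 5% × 127/366 = £42,905.8743
7 May – 29 August 2028: 115 days at 3.45% → £2,473,000 × 3.45% × 115/366 = £26,807.7254
30 August – 19 November 2028: 82 days at 3.9% → £2,473,000 × 3.9% × 82/366 = £21,608.3443
20 November – 31 December 2028: 42 days at 3.7% → £2,473,000 × 3.7% × 42/366 = £10,500.1148
Total = £101,822.0587

£101,822.06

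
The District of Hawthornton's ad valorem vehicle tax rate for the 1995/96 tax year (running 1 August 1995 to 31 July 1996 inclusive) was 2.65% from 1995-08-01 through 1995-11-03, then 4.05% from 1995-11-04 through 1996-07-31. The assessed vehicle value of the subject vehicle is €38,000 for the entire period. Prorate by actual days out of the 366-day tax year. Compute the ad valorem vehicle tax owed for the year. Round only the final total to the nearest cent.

€1,400.91

1995-08-01 to 1995-11-03: 95 days at 2.65% → €38,000 × 2.65% × 95/366 = €261.3798
1995-11-04 to 1996-07-31: 271 days at 4.05% → €38,000 × 4.05% × 271/366 = €1,139.5328
Total = €1,400.9126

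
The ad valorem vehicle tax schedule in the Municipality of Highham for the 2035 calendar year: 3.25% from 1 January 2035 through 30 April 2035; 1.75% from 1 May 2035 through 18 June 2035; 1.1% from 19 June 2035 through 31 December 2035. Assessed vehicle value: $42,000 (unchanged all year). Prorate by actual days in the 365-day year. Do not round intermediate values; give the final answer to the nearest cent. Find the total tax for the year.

$795.53

1 January – 30 April 2035: 120 days at 3.25% → $42,000 × 3.25% × 120/365 = $448.7671
1 May – 18 June 2035: 49 days at 1.75% → $42,000 × 1.75% × 49/365 = $98.6712
19 June – 31 December 2035: 196 days at 1.1% → $42,000 × 1.1% × 196/365 = $248.0877
Total = $795.5260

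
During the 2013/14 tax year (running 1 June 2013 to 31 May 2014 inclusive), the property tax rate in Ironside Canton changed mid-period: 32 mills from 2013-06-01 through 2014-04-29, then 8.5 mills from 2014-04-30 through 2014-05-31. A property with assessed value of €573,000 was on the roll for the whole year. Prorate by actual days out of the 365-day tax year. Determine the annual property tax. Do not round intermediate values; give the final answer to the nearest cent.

€17,155.46

2013-06-01 to 2014-04-29: 333 days at 32 mills → €573,000 × 3.2% × 333/365 = €16,728.4603
2014-04-30 to 2014-05-31: 32 days at 8.5 mills → €573,000 × 0.85% × 32/365 = €427.0027
Total = €17,155.4630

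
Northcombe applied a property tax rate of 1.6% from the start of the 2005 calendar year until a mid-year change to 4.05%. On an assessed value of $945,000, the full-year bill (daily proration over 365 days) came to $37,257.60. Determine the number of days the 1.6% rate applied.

16 days

Let d = days at the first rate; then 365 − d days at the second rate.
$945,000 × [1.6%·d + 4.05%·(365−d)] / 365 = $37,257.60
Solving gives d = 16, so the new rate took effect on 17 Jan 2005.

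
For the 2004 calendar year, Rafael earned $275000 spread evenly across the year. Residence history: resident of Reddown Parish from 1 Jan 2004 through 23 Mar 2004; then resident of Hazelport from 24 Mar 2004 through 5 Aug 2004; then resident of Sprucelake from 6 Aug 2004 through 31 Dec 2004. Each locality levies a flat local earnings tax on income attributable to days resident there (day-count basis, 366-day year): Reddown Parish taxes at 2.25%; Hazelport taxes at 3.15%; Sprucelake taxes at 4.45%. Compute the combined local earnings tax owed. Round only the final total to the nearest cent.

Reddown Parish, 1 Jan – 23 Mar 2004: 83 days → $275000 × 2.25% × 83/366 = $1403.1762
Hazelport, 24 Mar – 5 Aug 2004: 135 days → $275000 × 3.15% × 135/366 = $3195.1844
Sprucelake, 6 Aug – 31 Dec 2004: 148 days → $275000 × 4.45% × 148/366 = $4948.4973
Total = $9546.8579

$9546.86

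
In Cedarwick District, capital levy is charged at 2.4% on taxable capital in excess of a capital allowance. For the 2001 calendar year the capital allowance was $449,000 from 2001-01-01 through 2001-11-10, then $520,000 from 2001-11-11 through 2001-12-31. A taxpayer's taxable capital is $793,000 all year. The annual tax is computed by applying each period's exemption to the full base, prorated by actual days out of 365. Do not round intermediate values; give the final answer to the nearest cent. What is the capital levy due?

2001-01-01 to 2001-11-10: 314 days, exemption $449,000 → ($793,000 − $449,000) × 2.4% × 314/365 = $7,102.4219
2001-11-11 to 2001-12-31: 51 days, exemption $520,000 → ($793,000 − $520,000) × 2.4% × 51/365 = $915.4849
Total = $8,017.9068

$8,017.91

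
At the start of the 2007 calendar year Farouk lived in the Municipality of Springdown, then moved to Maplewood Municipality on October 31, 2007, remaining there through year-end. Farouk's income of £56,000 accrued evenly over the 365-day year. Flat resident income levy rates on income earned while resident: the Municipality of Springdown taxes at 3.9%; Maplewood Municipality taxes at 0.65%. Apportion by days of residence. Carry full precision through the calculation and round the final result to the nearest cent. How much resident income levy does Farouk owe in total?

The Municipality of Springdown, January 1 – October 30, 2007: 303 days → £56,000 × 3.9% × 303/365 = £1,813.0192
Maplewood Municipality, October 31 – December 31, 2007: 62 days → £56,000 × 0.65% × 62/365 = £61.8301
Total = £1,874.8493

£1,874.85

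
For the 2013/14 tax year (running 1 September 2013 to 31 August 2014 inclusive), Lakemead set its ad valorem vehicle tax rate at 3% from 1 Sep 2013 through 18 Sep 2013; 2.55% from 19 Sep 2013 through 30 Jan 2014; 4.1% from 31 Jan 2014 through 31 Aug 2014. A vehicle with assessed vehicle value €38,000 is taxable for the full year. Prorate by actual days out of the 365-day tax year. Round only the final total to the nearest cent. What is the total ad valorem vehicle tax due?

1 Sep – 18 Sep 2013: 18 days at 3% → €38,000 × 3% × 18/365 = €56.2192
19 Sep 2013 – 30 Jan 2014: 134 days at 2.55% → €38,000 × 2.55% × 134/365 = €355.7425
31 Jan – 31 Aug 2014: 213 days at 4.1% → €38,000 × 4.1% × 213/365 = €909.1890
Total = €1,321.1507

€1,321.15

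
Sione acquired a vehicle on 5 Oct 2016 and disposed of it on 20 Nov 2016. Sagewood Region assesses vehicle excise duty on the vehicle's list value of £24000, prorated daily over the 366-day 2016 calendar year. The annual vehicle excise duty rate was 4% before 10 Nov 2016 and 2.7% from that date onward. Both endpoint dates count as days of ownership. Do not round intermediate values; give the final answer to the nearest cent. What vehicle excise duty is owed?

£113.90

5 Oct – 9 Nov 2016: 36 days at 4% → £24000 × 4% × 36/366 = £94.4262
10 Nov – 20 Nov 2016: 11 days at 2.7% → £24000 × 2.7% × 11/366 = £19.4754
Total = £113.9016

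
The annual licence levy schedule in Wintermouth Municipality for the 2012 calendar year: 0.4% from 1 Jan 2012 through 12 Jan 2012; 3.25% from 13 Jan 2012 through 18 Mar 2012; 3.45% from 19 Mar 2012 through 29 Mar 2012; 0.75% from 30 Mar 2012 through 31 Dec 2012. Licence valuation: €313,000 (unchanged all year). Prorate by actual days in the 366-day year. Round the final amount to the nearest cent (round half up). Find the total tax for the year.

1 Jan – 12 Jan 2012: 12 days at 0.4% → €313,000 × 0.4% × 12/366 = €41.0492
13 Jan – 18 Mar 2012: 66 days at 3.25% → €313,000 × 3.25% × 66/366 = €1,834.3852
19 Mar – 29 Mar 2012: 11 days at 3.45% → €313,000 × 3.45% × 11/366 = €324.5451
30 Mar – 31 Dec 2012: 277 days at 0.75% → €313,000 × 0.75% × 277/366 = €1,776.6598
Total = €3,976.6393

€3,976.64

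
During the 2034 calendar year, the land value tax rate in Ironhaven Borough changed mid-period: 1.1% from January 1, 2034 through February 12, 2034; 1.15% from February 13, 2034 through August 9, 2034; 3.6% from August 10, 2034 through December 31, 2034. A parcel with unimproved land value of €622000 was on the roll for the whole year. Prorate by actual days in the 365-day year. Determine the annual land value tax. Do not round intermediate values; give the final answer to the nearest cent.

€13128.46

January 1 – February 12, 2034: 43 days at 1.1% → €622000 × 1.1% × 43/365 = €806.0438
February 13 – August 9, 2034: 178 days at 1.15% → €622000 × 1.15% × 178/365 = €3488.3123
August 10 – December 31, 2034: 144 days at 3.6% → €622000 × 3.6% × 144/365 = €8834.1041
Total = €13128.4603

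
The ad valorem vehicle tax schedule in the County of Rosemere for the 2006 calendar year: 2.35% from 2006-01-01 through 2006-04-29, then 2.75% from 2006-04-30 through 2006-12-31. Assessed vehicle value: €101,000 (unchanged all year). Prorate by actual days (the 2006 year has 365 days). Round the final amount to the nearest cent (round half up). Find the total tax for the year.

€2,645.78

2006-01-01 to 2006-04-29: 119 days at 2.35% → €101,000 × 2.35% × 119/365 = €773.8260
2006-04-30 to 2006-12-31: 246 days at 2.75% → €101,000 × 2.75% × 246/365 = €1,871.9589
Total = €2,645.7849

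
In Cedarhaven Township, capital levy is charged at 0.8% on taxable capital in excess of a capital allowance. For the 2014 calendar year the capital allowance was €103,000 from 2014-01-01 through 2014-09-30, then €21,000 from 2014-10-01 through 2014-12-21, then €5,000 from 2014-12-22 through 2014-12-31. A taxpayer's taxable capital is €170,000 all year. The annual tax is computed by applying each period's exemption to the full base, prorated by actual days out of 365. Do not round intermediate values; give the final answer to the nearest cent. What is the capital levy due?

€704.85

2014-01-01 to 2014-09-30: 273 days, exemption €103,000 → (€170,000 − €103,000) × 0.8% × 273/365 = €400.8986
2014-10-01 to 2014-12-21: 82 days, exemption €21,000 → (€170,000 − €21,000) × 0.8% × 82/365 = €267.7918
2014-12-22 to 2014-12-31: 10 days, exemption €5,000 → (€170,000 − €5,000) × 0.8% × 10/365 = €36.1644
Total = €704.8548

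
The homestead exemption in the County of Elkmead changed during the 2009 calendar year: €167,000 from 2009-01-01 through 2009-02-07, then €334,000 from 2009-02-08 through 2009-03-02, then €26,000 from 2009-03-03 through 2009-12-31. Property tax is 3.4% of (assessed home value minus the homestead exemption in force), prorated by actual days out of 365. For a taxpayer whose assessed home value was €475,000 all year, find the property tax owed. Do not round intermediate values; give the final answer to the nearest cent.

2009-01-01 to 2009-02-07: 38 days, exemption €167,000 → (€475,000 − €167,000) × 3.4% × 38/365 = €1,090.2356
2009-02-08 to 2009-03-02: 23 days, exemption €334,000 → (€475,000 − €334,000) × 3.4% × 23/365 = €302.0877
2009-03-03 to 2009-12-31: 304 days, exemption €26,000 → (€475,000 − €26,000) × 3.4% × 304/365 = €12,714.6959
Total = €14,107.0192

€14,107.02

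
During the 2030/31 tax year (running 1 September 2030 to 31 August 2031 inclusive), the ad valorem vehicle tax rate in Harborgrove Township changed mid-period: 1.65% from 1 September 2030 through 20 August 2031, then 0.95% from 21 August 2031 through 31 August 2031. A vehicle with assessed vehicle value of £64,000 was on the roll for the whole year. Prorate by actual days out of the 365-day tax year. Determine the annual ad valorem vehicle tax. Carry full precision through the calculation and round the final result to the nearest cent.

£1,042.50

1 September 2030 – 20 August 2031: 354 days at 1.65% → £64,000 × 1.65% × 354/365 = £1,024.1753
21 August – 31 August 2031: 11 days at 0.95% → £64,000 × 0.95% × 11/365 = £18.3233
Total = £1,042.4986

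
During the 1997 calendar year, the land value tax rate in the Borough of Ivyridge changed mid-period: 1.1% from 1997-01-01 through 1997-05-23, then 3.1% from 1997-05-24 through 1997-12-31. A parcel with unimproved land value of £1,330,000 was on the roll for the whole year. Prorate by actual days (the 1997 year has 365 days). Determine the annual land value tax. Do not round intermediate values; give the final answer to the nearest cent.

1997-01-01 to 1997-05-23: 143 days at 1.1% → £1,330,000 × 1.1% × 143/365 = £5,731.7534
1997-05-24 to 1997-12-31: 222 days at 3.1% → £1,330,000 × 3.1% × 222/365 = £25,076.8767
Total = £30,808.6301

£30,808.63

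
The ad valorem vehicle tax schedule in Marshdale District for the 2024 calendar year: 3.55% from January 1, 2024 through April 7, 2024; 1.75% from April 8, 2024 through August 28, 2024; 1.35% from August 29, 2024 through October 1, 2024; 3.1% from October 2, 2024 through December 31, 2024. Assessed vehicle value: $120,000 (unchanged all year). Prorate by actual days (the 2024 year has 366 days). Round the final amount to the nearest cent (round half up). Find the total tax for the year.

$3,036.56

January 1 – April 7, 2024: 98 days at 3.55% → $120,000 × 3.55% × 98/366 = $1,140.6557
April 8 – August 28, 2024: 143 days at 1.75% → $120,000 × 1.75% × 143/366 = $820.4918
August 29 – October 1, 2024: 34 days at 1.35% → $120,000 × 1.35% × 34/366 = $150.4918
October 2 – December 31, 2024: 91 days at 3.1% → $120,000 × 3.1% × 91/366 = $924.9180
Total = $3,036.5574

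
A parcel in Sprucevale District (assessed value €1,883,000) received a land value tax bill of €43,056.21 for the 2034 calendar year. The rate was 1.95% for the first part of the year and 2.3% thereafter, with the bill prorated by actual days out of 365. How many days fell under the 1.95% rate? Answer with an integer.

14 days

Let d = days at the first rate; then 365 − d days at the second rate.
€1,883,000 × [1.95%·d + 2.3%·(365−d)] / 365 = €43,056.21
Solving gives d = 14, so the new rate took effect on 15 Jan 2034.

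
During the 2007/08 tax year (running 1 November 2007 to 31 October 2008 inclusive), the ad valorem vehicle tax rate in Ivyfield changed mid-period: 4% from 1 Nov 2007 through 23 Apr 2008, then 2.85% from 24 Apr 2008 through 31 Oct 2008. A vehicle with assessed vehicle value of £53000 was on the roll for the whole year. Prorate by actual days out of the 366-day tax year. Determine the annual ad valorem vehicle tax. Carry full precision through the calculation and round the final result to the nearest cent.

£1801.93

1 Nov 2007 – 23 Apr 2008: 175 days at 4% → £53000 × 4% × 175/366 = £1013.6612
24 Apr – 31 Oct 2008: 191 days at 2.85% → £53000 × 2.85% × 191/366 = £788.2664
Total = £1801.9276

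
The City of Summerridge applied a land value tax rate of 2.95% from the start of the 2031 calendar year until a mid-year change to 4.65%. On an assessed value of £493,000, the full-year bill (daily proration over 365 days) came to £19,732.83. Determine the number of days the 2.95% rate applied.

Let d = days at the first rate; then 365 − d days at the second rate.
£493,000 × [2.95%·d + 4.65%·(365−d)] / 365 = £19,732.83
Solving gives d = 139, so the new rate took effect on May 20, 2031.

139 days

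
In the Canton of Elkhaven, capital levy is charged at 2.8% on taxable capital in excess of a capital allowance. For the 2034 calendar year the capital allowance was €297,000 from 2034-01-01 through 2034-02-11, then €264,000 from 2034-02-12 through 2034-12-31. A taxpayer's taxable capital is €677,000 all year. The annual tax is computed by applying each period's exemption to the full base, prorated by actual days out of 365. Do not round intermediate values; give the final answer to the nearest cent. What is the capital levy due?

2034-01-01 to 2034-02-11: 42 days, exemption €297,000 → (€677,000 − €297,000) × 2.8% × 42/365 = €1,224.3288
2034-02-12 to 2034-12-31: 323 days, exemption €264,000 → (€677,000 − €264,000) × 2.8% × 323/365 = €10,233.3479
Total = €11,457.6767

€11,457.68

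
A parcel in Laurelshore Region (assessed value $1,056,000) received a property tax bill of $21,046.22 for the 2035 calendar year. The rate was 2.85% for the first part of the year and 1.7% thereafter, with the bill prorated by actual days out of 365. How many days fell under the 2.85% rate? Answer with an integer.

Let d = days at the first rate; then 365 − d days at the second rate.
$1,056,000 × [2.85%·d + 1.7%·(365−d)] / 365 = $21,046.22
Solving gives d = 93, so the new rate took effect on 4 April 2035.

93 days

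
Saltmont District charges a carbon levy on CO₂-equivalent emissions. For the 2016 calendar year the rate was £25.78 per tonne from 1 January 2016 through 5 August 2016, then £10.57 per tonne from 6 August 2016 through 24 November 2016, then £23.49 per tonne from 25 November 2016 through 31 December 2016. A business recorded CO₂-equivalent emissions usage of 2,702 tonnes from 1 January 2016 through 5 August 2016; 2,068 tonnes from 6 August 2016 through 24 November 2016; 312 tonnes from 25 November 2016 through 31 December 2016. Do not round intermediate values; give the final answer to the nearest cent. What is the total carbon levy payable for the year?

1 January – 5 August 2016: 2,702 tonnes at £25.78/tonne → £69,657.56
6 August – 24 November 2016: 2,068 tonnes at £10.57/tonne → £21,858.76
25 November – 31 December 2016: 312 tonnes at £23.49/tonne → £7,328.88

£98,845.20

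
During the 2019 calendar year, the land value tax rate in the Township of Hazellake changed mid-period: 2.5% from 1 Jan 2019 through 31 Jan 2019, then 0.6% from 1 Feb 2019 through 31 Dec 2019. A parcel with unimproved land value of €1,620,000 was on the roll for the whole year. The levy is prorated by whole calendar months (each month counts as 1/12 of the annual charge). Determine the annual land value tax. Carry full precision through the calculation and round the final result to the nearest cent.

€12,285.00

1 Jan – 31 Jan 2019: 1 month at 2.5% → €1,620,000 × 2.5% × 1/12 = €3,375.0000
1 Feb – 31 Dec 2019: 11 months at 0.6% → €1,620,000 × 0.6% × 11/12 = €8,910.0000
Total = €12,285.0000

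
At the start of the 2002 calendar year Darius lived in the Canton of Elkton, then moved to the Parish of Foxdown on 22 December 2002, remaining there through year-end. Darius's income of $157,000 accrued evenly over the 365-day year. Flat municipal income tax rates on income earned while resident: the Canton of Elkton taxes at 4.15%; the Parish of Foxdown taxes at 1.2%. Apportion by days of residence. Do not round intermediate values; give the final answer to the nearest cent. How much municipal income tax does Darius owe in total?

$6,388.61

The Canton of Elkton, 1 January – 21 December 2002: 355 days → $157,000 × 4.15% × 355/365 = $6,336.9932
The Parish of Foxdown, 22 December – 31 December 2002: 10 days → $157,000 × 1.2% × 10/365 = $51.6164
Total = $6,388.6096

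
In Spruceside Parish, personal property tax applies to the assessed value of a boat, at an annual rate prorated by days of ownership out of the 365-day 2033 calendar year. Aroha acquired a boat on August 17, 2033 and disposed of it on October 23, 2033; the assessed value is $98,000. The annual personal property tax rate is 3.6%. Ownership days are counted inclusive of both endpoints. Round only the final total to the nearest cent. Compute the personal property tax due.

$657.27

Days held (August 17 – October 23, 2033): 68 out of 365
Tax = $98,000 × 3.6% × 68/365 = $657.2712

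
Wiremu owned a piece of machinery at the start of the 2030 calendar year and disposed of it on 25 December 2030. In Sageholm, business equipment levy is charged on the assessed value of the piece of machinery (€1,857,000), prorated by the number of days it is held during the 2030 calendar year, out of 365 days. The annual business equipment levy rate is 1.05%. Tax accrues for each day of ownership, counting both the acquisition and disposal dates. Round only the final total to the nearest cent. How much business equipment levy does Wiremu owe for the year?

Days held (1 January – 25 December 2030): 359 out of 365
Tax = €1,857,000 × 1.05% × 359/365 = €19,177.9767

€19,177.98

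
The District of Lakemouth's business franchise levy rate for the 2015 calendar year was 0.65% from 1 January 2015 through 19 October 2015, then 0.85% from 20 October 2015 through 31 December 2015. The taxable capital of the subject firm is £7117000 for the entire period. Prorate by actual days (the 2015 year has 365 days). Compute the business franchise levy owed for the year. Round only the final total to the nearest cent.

1 January – 19 October 2015: 292 days at 0.65% → £7117000 × 0.65% × 292/365 = £37008.4000
20 October – 31 December 2015: 73 days at 0.85% → £7117000 × 0.85% × 73/365 = £12098.9000
Total = £49107.3000

£49107.30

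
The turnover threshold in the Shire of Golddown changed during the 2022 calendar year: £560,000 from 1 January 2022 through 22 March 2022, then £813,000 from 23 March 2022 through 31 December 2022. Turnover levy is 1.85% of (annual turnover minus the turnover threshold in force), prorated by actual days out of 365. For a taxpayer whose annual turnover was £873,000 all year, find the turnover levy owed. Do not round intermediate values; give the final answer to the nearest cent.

£2,148.69

1 January – 22 March 2022: 81 days, exemption £560,000 → (£873,000 − £560,000) × 1.85% × 81/365 = £1,285.0151
23 March – 31 December 2022: 284 days, exemption £813,000 → (£873,000 − £813,000) × 1.85% × 284/365 = £863.6712
Total = £2,148.6863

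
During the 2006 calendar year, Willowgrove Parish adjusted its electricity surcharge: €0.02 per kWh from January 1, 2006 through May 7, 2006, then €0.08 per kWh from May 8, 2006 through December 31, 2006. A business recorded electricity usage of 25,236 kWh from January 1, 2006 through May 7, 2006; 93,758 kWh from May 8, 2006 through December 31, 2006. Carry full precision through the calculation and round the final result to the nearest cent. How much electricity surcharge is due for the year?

€8,005.36

January 1 – May 7, 2006: 25,236 kWh at €0.02/kWh → €504.72
May 8 – December 31, 2006: 93,758 kWh at €0.08/kWh → €7,500.64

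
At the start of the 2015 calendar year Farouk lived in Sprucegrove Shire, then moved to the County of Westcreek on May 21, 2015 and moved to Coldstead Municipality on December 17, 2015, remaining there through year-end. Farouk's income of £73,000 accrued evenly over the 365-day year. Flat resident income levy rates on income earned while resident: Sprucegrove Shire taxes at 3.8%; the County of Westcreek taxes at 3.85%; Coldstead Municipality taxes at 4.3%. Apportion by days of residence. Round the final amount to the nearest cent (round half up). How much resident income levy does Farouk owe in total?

Sprucegrove Shire, January 1 – May 20, 2015: 140 days → £73,000 × 3.8% × 140/365 = £1,064.0000
The County of Westcreek, May 21 – December 16, 2015: 210 days → £73,000 × 3.85% × 210/365 = £1,617.0000
Coldstead Municipality, December 17 – December 31, 2015: 15 days → £73,000 × 4.3% × 15/365 = £129.0000
Total = £2,810.0000

£2,810.00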